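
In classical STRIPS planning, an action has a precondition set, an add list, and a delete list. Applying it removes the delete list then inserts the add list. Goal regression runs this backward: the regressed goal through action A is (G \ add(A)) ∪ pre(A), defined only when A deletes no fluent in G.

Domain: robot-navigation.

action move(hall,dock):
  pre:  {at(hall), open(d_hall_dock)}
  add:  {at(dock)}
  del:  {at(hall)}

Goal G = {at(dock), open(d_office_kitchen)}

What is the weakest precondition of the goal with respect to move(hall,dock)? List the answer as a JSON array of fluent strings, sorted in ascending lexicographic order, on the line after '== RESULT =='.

Regress:
  G ∩ del = {}  (empty — regression defined)
  G \ add = {at(dock), open(d_office_kitchen)} \ {at(dock)} = {open(d_office_kitchen)}
  ∪ pre   = {open(d_office_kitchen)} ∪ {at(hall), open(d_hall_dock)}
          = {at(hall), open(d_hall_dock), open(d_office_kitchen)}

== RESULT ==
["at(hall)", "open(d_hall_dock)", "open(d_office_kitchen)"]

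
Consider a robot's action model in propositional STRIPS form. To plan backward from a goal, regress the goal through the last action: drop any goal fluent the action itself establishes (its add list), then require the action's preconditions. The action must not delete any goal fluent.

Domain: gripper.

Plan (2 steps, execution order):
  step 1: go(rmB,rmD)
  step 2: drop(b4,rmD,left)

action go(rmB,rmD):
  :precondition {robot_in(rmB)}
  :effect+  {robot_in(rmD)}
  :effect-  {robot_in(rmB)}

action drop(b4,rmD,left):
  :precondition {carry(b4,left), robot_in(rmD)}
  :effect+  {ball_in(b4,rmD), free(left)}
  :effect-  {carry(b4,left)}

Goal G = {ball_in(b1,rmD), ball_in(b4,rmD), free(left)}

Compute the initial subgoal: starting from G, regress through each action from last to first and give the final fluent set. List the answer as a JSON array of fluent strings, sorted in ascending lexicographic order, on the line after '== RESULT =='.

Regress step by step:
  through step 2 (drop(b4,rmD,left)): drop {ball_in(b4,rmD), free(left)}, keep {ball_in(b1,rmD)}, require {carry(b4,left), robot_in(rmD)}
    → {ball_in(b1,rmD), carry(b4,left), robot_in(rmD)}
  through step 1 (go(rmB,rmD)): drop {robot_in(rmD)}, keep {ball_in(b1,rmD), carry(b4,left)}, require {robot_in(rmB)}
    → {ball_in(b1,rmD), carry(b4,left), robot_in(rmB)}

== RESULT ==
["ball_in(b1,rmD)", "carry(b4,left)", "robot_in(rmB)"]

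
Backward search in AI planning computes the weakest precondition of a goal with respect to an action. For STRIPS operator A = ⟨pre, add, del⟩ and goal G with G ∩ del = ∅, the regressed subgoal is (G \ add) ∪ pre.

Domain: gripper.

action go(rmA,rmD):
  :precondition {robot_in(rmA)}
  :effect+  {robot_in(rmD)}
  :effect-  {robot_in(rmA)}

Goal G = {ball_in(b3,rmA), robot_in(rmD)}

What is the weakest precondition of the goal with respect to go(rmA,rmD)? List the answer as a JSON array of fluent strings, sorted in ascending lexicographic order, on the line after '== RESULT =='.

Compute (G \ add) ∪ pre:
  G ∩ del = {}  (empty — regression defined)
  G \ add = {ball_in(b3,rmA), robot_in(rmD)} \ {robot_in(rmD)} = {ball_in(b3,rmA)}
  ∪ pre   = {ball_in(b3,rmA)} ∪ {robot_in(rmA)}
          = {ball_in(b3,rmA), robot_in(rmA)}

== RESULT ==
["ball_in(b3,rmA)", "robot_in(rmA)"]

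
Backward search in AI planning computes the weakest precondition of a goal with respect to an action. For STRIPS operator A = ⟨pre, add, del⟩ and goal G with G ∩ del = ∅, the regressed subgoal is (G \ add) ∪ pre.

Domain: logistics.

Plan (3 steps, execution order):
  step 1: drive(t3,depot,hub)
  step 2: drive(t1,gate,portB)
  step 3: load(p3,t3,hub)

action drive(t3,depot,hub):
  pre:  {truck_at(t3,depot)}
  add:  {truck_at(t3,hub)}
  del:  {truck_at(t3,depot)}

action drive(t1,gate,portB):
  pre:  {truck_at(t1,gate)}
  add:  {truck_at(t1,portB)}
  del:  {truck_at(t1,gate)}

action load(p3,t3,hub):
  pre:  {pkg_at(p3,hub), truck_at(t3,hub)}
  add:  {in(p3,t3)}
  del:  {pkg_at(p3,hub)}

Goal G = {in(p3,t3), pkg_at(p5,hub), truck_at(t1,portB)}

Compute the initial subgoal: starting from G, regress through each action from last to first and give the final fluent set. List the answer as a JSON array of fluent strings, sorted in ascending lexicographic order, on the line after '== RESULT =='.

Work backward from the goal:
  through step 3 (load(p3,t3,hub)): drop {in(p3,t3)}, keep {pkg_at(p5,hub), truck_at(t1,portB)}, require {pkg_at(p3,hub), truck_at(t3,hub)}
    → {pkg_at(p3,hub), pkg_at(p5,hub), truck_at(t1,portB), truck_at(t3,hub)}
  through step 2 (drive(t1,gate,portB)): drop {truck_at(t1,portB)}, keep {pkg_at(p3,hub), pkg_at(p5,hub), truck_at(t3,hub)}, require {truck_at(t1,gate)}
    → {pkg_at(p3,hub), pkg_at(p5,hub), truck_at(t1,gate), truck_at(t3,hub)}
  through step 1 (drive(t3,depot,hub)): drop {truck_at(t3,hub)}, keep {pkg_at(p3,hub), pkg_at(p5,hub), truck_at(t1,gate)}, require {truck_at(t3,depot)}
    → {pkg_at(p3,hub), pkg_at(p5,hub), truck_at(t1,gate), truck_at(t3,depot)}

== RESULT ==
["pkg_at(p3,hub)", "pkg_at(p5,hub)", "truck_at(t1,gate)", "truck_at(t3,depot)"]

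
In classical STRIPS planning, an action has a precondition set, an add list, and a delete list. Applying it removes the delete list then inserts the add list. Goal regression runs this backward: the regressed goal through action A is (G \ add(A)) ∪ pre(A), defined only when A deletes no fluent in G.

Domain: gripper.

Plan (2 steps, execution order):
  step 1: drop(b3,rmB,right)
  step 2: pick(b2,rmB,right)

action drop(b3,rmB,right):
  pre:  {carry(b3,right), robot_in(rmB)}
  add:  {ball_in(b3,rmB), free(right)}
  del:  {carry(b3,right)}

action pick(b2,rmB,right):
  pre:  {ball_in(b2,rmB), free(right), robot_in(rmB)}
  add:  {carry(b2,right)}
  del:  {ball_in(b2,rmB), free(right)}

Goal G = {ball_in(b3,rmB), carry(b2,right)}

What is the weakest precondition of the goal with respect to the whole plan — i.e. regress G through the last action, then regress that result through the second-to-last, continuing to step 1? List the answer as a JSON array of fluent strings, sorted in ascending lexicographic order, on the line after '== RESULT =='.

Work backward from the goal:
  through step 2 (pick(b2,rmB,right)): drop {carry(b2,right)}, keep {ball_in(b3,rmB)}, require {ball_in(b2,rmB), free(right), robot_in(rmB)}
    → {ball_in(b2,rmB), ball_in(b3,rmB), free(right), robot_in(rmB)}
  through step 1 (drop(b3,rmB,right)): drop {ball_in(b3,rmB), free(right)}, keep {ball_in(b2,rmB), robot_in(rmB)}, require {carry(b3,right), robot_in(rmB)}
    → {ball_in(b2,rmB), carry(b3,right), robot_in(rmB)}

== RESULT ==
["ball_in(b2,rmB)", "carry(b3,right)", "robot_in(rmB)"]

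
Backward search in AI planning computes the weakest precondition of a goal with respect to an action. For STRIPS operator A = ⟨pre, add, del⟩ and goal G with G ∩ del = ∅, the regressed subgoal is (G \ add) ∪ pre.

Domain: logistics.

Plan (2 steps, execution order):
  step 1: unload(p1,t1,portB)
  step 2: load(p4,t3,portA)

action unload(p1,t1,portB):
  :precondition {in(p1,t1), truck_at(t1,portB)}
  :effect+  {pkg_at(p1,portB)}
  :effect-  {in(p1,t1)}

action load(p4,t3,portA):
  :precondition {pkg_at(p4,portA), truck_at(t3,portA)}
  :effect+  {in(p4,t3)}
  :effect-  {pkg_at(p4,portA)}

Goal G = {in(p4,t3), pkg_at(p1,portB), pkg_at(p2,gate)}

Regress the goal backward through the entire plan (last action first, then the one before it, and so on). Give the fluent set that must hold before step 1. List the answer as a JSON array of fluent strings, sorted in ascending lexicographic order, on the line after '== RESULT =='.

Work backward from the goal:
  through step 2 (load(p4,t3,portA)): drop {in(p4,t3)}, keep {pkg_at(p1,portB), pkg_at(p2,gate)}, require {pkg_at(p4,portA), truck_at(t3,portA)}
    → {pkg_at(p1,portB), pkg_at(p2,gate), pkg_at(p4,portA), truck_at(t3,portA)}
  through step 1 (unload(p1,t1,portB)): drop {pkg_at(p1,portB)}, keep {pkg_at(p2,gate), pkg_at(p4,portA), truck_at(t3,portA)}, require {in(p1,t1), truck_at(t1,portB)}
    → {in(p1,t1), pkg_at(p2,gate), pkg_at(p4,portA), truck_at(t1,portB), truck_at(t3,portA)}

== RESULT ==
["in(p1,t1)", "pkg_at(p2,gate)", "pkg_at(p4,portA)", "truck_at(t1,portB)", "truck_at(t3,portA)"]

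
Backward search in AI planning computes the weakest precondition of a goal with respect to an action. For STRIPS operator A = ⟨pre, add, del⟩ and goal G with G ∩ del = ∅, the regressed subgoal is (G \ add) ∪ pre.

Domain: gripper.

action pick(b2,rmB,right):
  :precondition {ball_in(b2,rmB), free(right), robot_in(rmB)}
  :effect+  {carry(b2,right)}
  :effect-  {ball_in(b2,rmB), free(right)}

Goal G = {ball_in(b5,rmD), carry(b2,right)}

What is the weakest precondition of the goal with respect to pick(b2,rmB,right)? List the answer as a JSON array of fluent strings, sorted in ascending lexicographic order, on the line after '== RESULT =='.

Compute (G \ add) ∪ pre:
  G ∩ del = {}  (empty — regression defined)
  G \ add = {ball_in(b5,rmD), carry(b2,right)} \ {carry(b2,right)} = {ball_in(b5,rmD)}
  ∪ pre   = {ball_in(b5,rmD)} ∪ {ball_in(b2,rmB), free(right), robot_in(rmB)}
          = {ball_in(b2,rmB), ball_in(b5,rmD), free(right), robot_in(rmB)}

== RESULT ==
["ball_in(b2,rmB)", "ball_in(b5,rmD)", "free(right)", "robot_in(rmB)"]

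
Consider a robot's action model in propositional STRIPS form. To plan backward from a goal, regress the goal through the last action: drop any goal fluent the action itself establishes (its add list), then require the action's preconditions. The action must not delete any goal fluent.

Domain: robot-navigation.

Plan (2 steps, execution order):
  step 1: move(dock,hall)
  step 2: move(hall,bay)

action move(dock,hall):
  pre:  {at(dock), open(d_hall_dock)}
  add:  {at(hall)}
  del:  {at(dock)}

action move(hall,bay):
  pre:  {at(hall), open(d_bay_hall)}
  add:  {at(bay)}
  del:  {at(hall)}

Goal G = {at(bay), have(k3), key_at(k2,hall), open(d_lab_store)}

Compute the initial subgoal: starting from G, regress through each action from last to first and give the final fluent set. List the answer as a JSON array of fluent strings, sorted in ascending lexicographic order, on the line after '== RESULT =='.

Regress step by step:
  through step 2 (move(hall,bay)): drop {at(bay)}, keep {have(k3), key_at(k2,hall), open(d_lab_store)}, require {at(hall), open(d_bay_hall)}
    → {at(hall), have(k3), key_at(k2,hall), open(d_bay_hall), open(d_lab_store)}
  through step 1 (move(dock,hall)): drop {at(hall)}, keep {have(k3), key_at(k2,hall), open(d_bay_hall), open(d_lab_store)}, require {at(dock), open(d_hall_dock)}
    → {at(dock), have(k3), key_at(k2,hall), open(d_bay_hall), open(d_hall_dock), open(d_lab_store)}

== RESULT ==
["at(dock)", "have(k3)", "key_at(k2,hall)", "open(d_bay_hall)", "open(d_hall_dock)", "open(d_lab_store)"]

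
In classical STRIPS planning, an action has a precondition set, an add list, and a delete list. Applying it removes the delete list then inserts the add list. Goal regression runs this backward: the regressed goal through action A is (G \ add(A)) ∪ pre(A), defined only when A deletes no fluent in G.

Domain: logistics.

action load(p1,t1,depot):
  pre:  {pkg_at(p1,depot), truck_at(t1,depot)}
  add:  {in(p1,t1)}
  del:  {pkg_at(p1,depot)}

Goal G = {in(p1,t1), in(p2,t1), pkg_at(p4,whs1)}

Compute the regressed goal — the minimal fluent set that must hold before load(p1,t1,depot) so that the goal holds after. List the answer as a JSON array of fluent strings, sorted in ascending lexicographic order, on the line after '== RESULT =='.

Compute (G \ add) ∪ pre:
  G ∩ del = {}  (empty — regression defined)
  G \ add = {in(p1,t1), in(p2,t1), pkg_at(p4,whs1)} \ {in(p1,t1)} = {in(p2,t1), pkg_at(p4,whs1)}
  ∪ pre   = {in(p2,t1), pkg_at(p4,whs1)} ∪ {pkg_at(p1,depot), truck_at(t1,depot)}
          = {in(p2,t1), pkg_at(p1,depot), pkg_at(p4,whs1), truck_at(t1,depot)}

== RESULT ==
["in(p2,t1)", "pkg_at(p1,depot)", "pkg_at(p4,whs1)", "truck_at(t1,depot)"]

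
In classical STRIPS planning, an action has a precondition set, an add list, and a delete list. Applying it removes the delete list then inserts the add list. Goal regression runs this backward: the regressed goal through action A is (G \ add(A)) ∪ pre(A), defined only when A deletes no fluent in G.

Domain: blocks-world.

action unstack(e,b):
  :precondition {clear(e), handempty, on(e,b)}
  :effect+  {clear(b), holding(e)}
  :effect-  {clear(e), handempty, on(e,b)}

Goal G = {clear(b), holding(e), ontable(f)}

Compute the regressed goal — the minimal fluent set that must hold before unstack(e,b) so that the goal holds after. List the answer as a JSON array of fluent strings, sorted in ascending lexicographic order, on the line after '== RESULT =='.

Regress:
  G ∩ del = {}  (empty — regression defined)
  G \ add = {clear(b), holding(e), ontable(f)} \ {clear(b), holding(e)} = {ontable(f)}
  ∪ pre   = {ontable(f)} ∪ {clear(e), handempty, on(e,b)}
          = {clear(e), handempty, on(e,b), ontable(f)}

== RESULT ==
["clear(e)", "handempty", "on(e,b)", "ontable(f)"]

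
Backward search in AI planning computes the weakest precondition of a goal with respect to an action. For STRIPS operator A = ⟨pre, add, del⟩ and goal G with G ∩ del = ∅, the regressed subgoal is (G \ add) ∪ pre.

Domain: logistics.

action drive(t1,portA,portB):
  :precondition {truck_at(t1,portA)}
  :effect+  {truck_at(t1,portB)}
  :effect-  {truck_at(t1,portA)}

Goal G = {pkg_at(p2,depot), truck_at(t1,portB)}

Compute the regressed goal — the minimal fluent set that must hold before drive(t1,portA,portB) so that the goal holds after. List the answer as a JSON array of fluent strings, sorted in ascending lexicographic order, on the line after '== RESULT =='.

Regress:
  G ∩ del = {}  (empty — regression defined)
  G \ add = {pkg_at(p2,depot), truck_at(t1,portB)} \ {truck_at(t1,portB)} = {pkg_at(p2,depot)}
  ∪ pre   = {pkg_at(p2,depot)} ∪ {truck_at(t1,portA)}
          = {pkg_at(p2,depot), truck_at(t1,portA)}

== RESULT ==
["pkg_at(p2,depot)", "truck_at(t1,portA)"]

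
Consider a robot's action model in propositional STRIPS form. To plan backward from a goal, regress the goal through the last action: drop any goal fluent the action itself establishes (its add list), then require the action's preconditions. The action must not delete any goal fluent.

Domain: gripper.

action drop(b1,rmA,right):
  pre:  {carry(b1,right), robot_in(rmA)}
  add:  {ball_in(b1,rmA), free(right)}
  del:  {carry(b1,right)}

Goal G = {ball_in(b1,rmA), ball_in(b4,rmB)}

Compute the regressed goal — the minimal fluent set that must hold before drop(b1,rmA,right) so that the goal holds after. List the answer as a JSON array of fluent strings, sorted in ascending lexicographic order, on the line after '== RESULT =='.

Regress:
  G ∩ del = {}  (empty — regression defined)
  G \ add = {ball_in(b1,rmA), ball_in(b4,rmB)} \ {ball_in(b1,rmA), free(right)} = {ball_in(b4,rmB)}
  ∪ pre   = {ball_in(b4,rmB)} ∪ {carry(b1,right), robot_in(rmA)}
          = {ball_in(b4,rmB), carry(b1,right), robot_in(rmA)}

== RESULT ==
["ball_in(b4,rmB)", "carry(b1,right)", "robot_in(rmA)"]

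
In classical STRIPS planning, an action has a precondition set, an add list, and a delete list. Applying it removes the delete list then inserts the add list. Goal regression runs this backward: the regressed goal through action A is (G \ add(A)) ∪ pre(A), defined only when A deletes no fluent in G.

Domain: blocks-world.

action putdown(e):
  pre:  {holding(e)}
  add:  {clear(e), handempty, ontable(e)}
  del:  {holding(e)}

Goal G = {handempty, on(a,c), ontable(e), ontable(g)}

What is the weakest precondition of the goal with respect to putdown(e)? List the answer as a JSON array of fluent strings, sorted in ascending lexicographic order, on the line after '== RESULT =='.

Compute (G \ add) ∪ pre:
  G ∩ del = {}  (empty — regression defined)
  G \ add = {handempty, on(a,c), ontable(e), ontable(g)} \ {clear(e), handempty, ontable(e)} = {on(a,c), ontable(g)}
  ∪ pre   = {on(a,c), ontable(g)} ∪ {holding(e)}
          = {holding(e), on(a,c), ontable(g)}

== RESULT ==
["holding(e)", "on(a,c)", "ontable(g)"]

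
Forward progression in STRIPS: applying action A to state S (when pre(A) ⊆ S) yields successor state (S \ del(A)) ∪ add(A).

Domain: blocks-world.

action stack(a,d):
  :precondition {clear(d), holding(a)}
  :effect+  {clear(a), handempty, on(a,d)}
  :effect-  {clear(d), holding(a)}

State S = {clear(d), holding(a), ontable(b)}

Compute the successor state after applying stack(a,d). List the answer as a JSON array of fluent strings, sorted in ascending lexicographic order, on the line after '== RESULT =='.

Compute (S \ del) ∪ add:
  pre ⊆ S: {clear(d), holding(a)} ⊆ S  — applicable
  S \ del = {ontable(b)}
  ∪ add   = {clear(a), handempty, on(a,d), ontable(b)}

== RESULT ==
["clear(a)", "handempty", "on(a,d)", "ontable(b)"]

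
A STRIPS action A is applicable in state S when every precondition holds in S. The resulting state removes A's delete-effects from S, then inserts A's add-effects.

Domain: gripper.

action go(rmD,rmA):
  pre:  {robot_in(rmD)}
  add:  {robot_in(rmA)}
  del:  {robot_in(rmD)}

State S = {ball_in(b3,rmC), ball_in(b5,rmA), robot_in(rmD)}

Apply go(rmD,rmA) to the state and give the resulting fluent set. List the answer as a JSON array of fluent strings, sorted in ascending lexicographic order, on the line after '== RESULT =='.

Progress:
  pre ⊆ S: {robot_in(rmD)} ⊆ S  — applicable
  S \ del = {ball_in(b3,rmC), ball_in(b5,rmA)}
  ∪ add   = {ball_in(b3,rmC), ball_in(b5,rmA), robot_in(rmA)}

== RESULT ==
["ball_in(b3,rmC)", "ball_in(b5,rmA)", "robot_in(rmA)"]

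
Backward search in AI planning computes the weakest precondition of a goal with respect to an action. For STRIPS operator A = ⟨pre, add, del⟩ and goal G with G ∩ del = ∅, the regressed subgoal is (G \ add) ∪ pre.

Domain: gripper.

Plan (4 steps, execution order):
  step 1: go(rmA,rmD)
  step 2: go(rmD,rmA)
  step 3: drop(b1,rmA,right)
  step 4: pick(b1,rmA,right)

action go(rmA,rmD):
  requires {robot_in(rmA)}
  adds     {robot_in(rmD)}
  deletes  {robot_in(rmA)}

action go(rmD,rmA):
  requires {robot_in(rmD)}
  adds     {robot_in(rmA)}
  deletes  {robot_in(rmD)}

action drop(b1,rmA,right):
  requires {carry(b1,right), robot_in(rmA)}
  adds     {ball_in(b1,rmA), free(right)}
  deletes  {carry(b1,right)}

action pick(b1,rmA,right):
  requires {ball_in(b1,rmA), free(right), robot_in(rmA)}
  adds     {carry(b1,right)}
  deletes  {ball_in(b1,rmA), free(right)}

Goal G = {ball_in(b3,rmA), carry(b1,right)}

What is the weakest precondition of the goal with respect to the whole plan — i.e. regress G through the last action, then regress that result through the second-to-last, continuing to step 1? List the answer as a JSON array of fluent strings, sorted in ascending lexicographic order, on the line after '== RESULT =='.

Regress step by step:
  through step 4 (pick(b1,rmA,right)): drop {carry(b1,right)}, keep {ball_in(b3,rmA)}, require {ball_in(b1,rmA), free(right), robot_in(rmA)}
    → {ball_in(b1,rmA), ball_in(b3,rmA), free(right), robot_in(rmA)}
  through step 3 (drop(b1,rmA,right)): drop {ball_in(b1,rmA), free(right)}, keep {ball_in(b3,rmA), robot_in(rmA)}, require {carry(b1,right), robot_in(rmA)}
    → {ball_in(b3,rmA), carry(b1,right), robot_in(rmA)}
  through step 2 (go(rmD,rmA)): drop {robot_in(rmA)}, keep {ball_in(b3,rmA), carry(b1,right)}, require {robot_in(rmD)}
    → {ball_in(b3,rmA), carry(b1,right), robot_in(rmD)}
  through step 1 (go(rmA,rmD)): drop {robot_in(rmD)}, keep {ball_in(b3,rmA), carry(b1,right)}, require {robot_in(rmA)}
    → {ball_in(b3,rmA), carry(b1,right), robot_in(rmA)}

== RESULT ==
["ball_in(b3,rmA)", "carry(b1,right)", "robot_in(rmA)"]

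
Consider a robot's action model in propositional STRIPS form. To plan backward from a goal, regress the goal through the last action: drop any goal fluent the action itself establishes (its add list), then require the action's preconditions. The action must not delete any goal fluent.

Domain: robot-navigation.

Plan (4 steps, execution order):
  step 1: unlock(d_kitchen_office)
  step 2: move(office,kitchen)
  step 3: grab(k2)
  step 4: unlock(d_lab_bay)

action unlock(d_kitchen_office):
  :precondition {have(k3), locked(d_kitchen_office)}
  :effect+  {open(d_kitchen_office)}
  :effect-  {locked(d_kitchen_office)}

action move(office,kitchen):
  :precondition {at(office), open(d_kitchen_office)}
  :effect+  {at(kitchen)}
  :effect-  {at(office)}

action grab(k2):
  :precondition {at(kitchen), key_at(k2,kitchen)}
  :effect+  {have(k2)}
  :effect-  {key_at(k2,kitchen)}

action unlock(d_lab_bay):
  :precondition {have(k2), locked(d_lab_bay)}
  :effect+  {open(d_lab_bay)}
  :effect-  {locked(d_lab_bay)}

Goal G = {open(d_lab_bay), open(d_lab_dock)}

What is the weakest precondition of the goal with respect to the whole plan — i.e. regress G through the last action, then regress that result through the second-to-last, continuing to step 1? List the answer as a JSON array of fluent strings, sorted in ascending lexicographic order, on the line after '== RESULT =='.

Work backward from the goal:
  through step 4 (unlock(d_lab_bay)): drop {open(d_lab_bay)}, keep {open(d_lab_dock)}, require {have(k2), locked(d_lab_bay)}
    → {have(k2), locked(d_lab_bay), open(d_lab_dock)}
  through step 3 (grab(k2)): drop {have(k2)}, keep {locked(d_lab_bay), open(d_lab_dock)}, require {at(kitchen), key_at(k2,kitchen)}
    → {at(kitchen), key_at(k2,kitchen), locked(d_lab_bay), open(d_lab_dock)}
  through step 2 (move(office,kitchen)): drop {at(kitchen)}, keep {key_at(k2,kitchen), locked(d_lab_bay), open(d_lab_dock)}, require {at(office), open(d_kitchen_office)}
    → {at(office), key_at(k2,kitchen), locked(d_lab_bay), open(d_kitchen_office), open(d_lab_dock)}
  through step 1 (unlock(d_kitchen_office)): drop {open(d_kitchen_office)}, keep {at(office), key_at(k2,kitchen), locked(d_lab_bay), open(d_lab_dock)}, require {have(k3), locked(d_kitchen_office)}
    → {at(office), have(k3), key_at(k2,kitchen), locked(d_kitchen_office), locked(d_lab_bay), open(d_lab_dock)}

== RESULT ==
["at(office)", "have(k3)", "key_at(k2,kitchen)", "locked(d_kitchen_office)", "locked(d_lab_bay)", "open(d_lab_dock)"]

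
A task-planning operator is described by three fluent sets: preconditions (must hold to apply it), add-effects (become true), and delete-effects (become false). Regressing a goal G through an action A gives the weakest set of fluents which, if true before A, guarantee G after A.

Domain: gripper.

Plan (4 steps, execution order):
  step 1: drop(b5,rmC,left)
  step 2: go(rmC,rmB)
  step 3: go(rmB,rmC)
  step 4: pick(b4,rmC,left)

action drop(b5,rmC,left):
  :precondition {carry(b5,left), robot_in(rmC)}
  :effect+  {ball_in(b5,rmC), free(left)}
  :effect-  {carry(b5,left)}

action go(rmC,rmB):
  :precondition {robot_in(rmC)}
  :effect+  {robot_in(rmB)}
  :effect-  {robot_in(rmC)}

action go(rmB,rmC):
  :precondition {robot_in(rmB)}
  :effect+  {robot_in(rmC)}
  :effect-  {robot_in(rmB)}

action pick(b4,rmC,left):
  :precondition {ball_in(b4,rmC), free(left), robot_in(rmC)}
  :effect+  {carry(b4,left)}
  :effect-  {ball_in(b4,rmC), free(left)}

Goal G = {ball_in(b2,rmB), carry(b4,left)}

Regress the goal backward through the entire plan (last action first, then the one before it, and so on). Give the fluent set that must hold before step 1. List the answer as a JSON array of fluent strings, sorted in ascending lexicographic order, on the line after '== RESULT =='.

Regress step by step:
  through step 4 (pick(b4,rmC,left)): drop {carry(b4,left)}, keep {ball_in(b2,rmB)}, require {ball_in(b4,rmC), free(left), robot_in(rmC)}
    → {ball_in(b2,rmB), ball_in(b4,rmC), free(left), robot_in(rmC)}
  through step 3 (go(rmB,rmC)): drop {robot_in(rmC)}, keep {ball_in(b2,rmB), ball_in(b4,rmC), free(left)}, require {robot_in(rmB)}
    → {ball_in(b2,rmB), ball_in(b4,rmC), free(left), robot_in(rmB)}
  through step 2 (go(rmC,rmB)): drop {robot_in(rmB)}, keep {ball_in(b2,rmB), ball_in(b4,rmC), free(left)}, require {robot_in(rmC)}
    → {ball_in(b2,rmB), ball_in(b4,rmC), free(left), robot_in(rmC)}
  through step 1 (drop(b5,rmC,left)): drop {free(left)}, keep {ball_in(b2,rmB), ball_in(b4,rmC), robot_in(rmC)}, require {carry(b5,left), robot_in(rmC)}
    → {ball_in(b2,rmB), ball_in(b4,rmC), carry(b5,left), robot_in(rmC)}

== RESULT ==
["ball_in(b2,rmB)", "ball_in(b4,rmC)", "carry(b5,left)", "robot_in(rmC)"]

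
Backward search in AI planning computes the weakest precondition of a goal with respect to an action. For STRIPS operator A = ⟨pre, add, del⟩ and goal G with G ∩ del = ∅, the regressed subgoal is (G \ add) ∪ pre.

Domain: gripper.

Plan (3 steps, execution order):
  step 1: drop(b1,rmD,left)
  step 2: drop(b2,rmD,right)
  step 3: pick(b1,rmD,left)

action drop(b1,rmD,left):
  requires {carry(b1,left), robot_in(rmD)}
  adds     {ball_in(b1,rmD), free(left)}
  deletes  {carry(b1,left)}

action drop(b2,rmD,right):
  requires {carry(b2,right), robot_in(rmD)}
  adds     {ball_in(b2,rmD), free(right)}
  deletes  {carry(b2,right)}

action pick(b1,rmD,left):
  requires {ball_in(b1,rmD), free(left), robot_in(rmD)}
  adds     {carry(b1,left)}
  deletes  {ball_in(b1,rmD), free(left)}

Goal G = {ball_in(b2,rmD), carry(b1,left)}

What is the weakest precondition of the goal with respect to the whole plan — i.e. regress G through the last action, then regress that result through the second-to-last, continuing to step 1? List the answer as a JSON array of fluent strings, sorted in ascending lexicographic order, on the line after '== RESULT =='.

Work backward from the goal:
  through step 3 (pick(b1,rmD,left)): drop {carry(b1,left)}, keep {ball_in(b2,rmD)}, require {ball_in(b1,rmD), free(left), robot_in(rmD)}
    → {ball_in(b1,rmD), ball_in(b2,rmD), free(left), robot_in(rmD)}
  through step 2 (drop(b2,rmD,right)): drop {ball_in(b2,rmD)}, keep {ball_in(b1,rmD), free(left), robot_in(rmD)}, require {carry(b2,right), robot_in(rmD)}
    → {ball_in(b1,rmD), carry(b2,right), free(left), robot_in(rmD)}
  through step 1 (drop(b1,rmD,left)): drop {ball_in(b1,rmD), free(left)}, keep {carry(b2,right), robot_in(rmD)}, require {carry(b1,left), robot_in(rmD)}
    → {carry(b1,left), carry(b2,right), robot_in(rmD)}

== RESULT ==
["carry(b1,left)", "carry(b2,right)", "robot_in(rmD)"]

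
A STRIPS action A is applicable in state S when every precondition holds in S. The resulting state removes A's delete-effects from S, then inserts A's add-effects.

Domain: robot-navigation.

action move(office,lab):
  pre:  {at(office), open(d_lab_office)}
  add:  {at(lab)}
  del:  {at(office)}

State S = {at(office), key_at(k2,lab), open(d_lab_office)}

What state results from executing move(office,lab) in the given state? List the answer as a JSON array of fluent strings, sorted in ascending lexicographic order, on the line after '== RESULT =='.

Progress:
  pre ⊆ S: {at(office), open(d_lab_office)} ⊆ S  — applicable
  S \ del = {key_at(k2,lab), open(d_lab_office)}
  ∪ add   = {at(lab), key_at(k2,lab), open(d_lab_office)}

== RESULT ==
["at(lab)", "key_at(k2,lab)", "open(d_lab_office)"]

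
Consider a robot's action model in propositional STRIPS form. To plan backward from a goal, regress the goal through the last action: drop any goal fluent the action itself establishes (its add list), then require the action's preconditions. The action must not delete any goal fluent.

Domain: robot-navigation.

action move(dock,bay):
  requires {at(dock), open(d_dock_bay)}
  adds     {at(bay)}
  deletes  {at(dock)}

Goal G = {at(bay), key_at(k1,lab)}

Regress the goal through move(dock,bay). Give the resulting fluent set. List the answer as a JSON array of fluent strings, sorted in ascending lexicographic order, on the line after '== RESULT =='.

Regress:
  G ∩ del = {}  (empty — regression defined)
  G \ add = {at(bay), key_at(k1,lab)} \ {at(bay)} = {key_at(k1,lab)}
  ∪ pre   = {key_at(k1,lab)} ∪ {at(dock), open(d_dock_bay)}
          = {at(dock), key_at(k1,lab), open(d_dock_bay)}

== RESULT ==
["at(dock)", "key_at(k1,lab)", "open(d_dock_bay)"]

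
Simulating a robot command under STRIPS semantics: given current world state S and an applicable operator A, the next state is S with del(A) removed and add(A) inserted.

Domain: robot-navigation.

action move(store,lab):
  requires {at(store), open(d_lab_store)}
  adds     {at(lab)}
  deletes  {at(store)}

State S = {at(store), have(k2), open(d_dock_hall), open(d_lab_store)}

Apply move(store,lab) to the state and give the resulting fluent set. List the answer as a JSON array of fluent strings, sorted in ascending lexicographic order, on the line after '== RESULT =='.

Progress:
  pre ⊆ S: {at(store), open(d_lab_store)} ⊆ S  — applicable
  S \ del = {have(k2), open(d_dock_hall), open(d_lab_store)}
  ∪ add   = {at(lab), have(k2), open(d_dock_hall), open(d_lab_store)}

== RESULT ==
["at(lab)", "have(k2)", "open(d_dock_hall)", "open(d_lab_store)"]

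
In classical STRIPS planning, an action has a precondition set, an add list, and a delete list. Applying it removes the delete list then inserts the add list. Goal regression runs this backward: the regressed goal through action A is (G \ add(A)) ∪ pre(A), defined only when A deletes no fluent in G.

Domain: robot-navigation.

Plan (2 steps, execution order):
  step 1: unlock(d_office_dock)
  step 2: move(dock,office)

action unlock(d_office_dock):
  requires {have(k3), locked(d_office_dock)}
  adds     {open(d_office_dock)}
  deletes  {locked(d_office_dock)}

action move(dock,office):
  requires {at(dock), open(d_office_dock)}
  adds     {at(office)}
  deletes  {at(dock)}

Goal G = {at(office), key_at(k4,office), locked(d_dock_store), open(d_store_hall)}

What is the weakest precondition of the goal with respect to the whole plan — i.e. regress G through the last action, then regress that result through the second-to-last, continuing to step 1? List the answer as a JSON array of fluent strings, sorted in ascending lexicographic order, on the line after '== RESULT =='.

Work backward from the goal:
  through step 2 (move(dock,office)): drop {at(office)}, keep {key_at(k4,office), locked(d_dock_store), open(d_store_hall)}, require {at(dock), open(d_office_dock)}
    → {at(dock), key_at(k4,office), locked(d_dock_store), open(d_office_dock), open(d_store_hall)}
  through step 1 (unlock(d_office_dock)): drop {open(d_office_dock)}, keep {at(dock), key_at(k4,office), locked(d_dock_store), open(d_store_hall)}, require {have(k3), locked(d_office_dock)}
    → {at(dock), have(k3), key_at(k4,office), locked(d_dock_store), locked(d_office_dock), open(d_store_hall)}

== RESULT ==
["at(dock)", "have(k3)", "key_at(k4,office)", "locked(d_dock_store)", "locked(d_office_dock)", "open(d_store_hall)"]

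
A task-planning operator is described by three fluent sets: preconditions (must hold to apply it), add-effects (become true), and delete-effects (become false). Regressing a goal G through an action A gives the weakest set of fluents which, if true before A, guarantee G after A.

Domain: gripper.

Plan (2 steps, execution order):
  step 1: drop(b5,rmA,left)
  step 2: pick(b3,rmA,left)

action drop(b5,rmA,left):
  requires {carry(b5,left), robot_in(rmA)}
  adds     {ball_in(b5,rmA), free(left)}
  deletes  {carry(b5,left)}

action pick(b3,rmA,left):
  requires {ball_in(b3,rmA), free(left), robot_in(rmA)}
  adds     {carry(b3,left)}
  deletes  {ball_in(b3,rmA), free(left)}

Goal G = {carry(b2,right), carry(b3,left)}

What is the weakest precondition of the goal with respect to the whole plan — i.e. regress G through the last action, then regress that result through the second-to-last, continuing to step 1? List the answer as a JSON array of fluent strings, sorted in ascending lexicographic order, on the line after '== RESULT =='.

Regress step by step:
  through step 2 (pick(b3,rmA,left)): drop {carry(b3,left)}, keep {carry(b2,right)}, require {ball_in(b3,rmA), free(left), robot_in(rmA)}
    → {ball_in(b3,rmA), carry(b2,right), free(left), robot_in(rmA)}
  through step 1 (drop(b5,rmA,left)): drop {free(left)}, keep {ball_in(b3,rmA), carry(b2,right), robot_in(rmA)}, require {carry(b5,left), robot_in(rmA)}
    → {ball_in(b3,rmA), carry(b2,right), carry(b5,left), robot_in(rmA)}

== RESULT ==
["ball_in(b3,rmA)", "carry(b2,right)", "carry(b5,left)", "robot_in(rmA)"]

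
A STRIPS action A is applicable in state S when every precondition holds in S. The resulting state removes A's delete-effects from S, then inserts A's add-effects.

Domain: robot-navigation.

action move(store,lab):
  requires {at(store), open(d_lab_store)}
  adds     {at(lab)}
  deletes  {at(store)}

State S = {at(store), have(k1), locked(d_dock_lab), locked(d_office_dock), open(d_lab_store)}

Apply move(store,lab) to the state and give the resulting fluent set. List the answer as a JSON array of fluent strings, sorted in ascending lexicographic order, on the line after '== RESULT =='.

Progress:
  pre ⊆ S: {at(store), open(d_lab_store)} ⊆ S  — applicable
  S \ del = {have(k1), locked(d_dock_lab), locked(d_office_dock), open(d_lab_store)}
  ∪ add   = {at(lab), have(k1), locked(d_dock_lab), locked(d_office_dock), open(d_lab_store)}

== RESULT ==
["at(lab)", "have(k1)", "locked(d_dock_lab)", "locked(d_office_dock)", "open(d_lab_store)"]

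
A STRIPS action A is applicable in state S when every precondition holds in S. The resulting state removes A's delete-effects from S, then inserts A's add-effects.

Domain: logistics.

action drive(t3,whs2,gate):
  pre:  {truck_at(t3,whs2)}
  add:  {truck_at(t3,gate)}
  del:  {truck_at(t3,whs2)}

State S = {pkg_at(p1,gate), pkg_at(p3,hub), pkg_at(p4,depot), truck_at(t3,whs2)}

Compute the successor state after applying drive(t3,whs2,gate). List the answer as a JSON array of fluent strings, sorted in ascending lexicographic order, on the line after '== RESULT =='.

Compute (S \ del) ∪ add:
  pre ⊆ S: {truck_at(t3,whs2)} ⊆ S  — applicable
  S \ del = {pkg_at(p1,gate), pkg_at(p3,hub), pkg_at(p4,depot)}
  ∪ add   = {pkg_at(p1,gate), pkg_at(p3,hub), pkg_at(p4,depot), truck_at(t3,gate)}

== RESULT ==
["pkg_at(p1,gate)", "pkg_at(p3,hub)", "pkg_at(p4,depot)", "truck_at(t3,gate)"]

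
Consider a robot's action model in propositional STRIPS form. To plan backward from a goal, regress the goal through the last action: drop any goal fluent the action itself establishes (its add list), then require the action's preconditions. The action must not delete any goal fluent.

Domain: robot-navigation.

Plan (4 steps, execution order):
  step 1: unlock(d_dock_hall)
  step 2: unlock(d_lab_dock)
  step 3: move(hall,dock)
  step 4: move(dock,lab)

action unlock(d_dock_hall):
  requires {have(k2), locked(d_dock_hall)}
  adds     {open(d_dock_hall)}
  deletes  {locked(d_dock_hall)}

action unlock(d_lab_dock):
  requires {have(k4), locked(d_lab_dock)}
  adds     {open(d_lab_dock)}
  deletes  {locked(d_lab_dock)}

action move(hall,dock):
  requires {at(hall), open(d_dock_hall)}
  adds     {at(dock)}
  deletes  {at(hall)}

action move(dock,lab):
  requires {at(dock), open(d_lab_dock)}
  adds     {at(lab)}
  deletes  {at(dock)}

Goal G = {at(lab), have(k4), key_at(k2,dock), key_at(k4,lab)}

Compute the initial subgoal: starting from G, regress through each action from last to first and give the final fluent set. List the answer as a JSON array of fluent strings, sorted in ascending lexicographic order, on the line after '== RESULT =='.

Work backward from the goal:
  through step 4 (move(dock,lab)): drop {at(lab)}, keep {have(k4), key_at(k2,dock), key_at(k4,lab)}, require {at(dock), open(d_lab_dock)}
    → {at(dock), have(k4), key_at(k2,dock), key_at(k4,lab), open(d_lab_dock)}
  through step 3 (move(hall,dock)): drop {at(dock)}, keep {have(k4), key_at(k2,dock), key_at(k4,lab), open(d_lab_dock)}, require {at(hall), open(d_dock_hall)}
    → {at(hall), have(k4), key_at(k2,dock), key_at(k4,lab), open(d_dock_hall), open(d_lab_dock)}
  through step 2 (unlock(d_lab_dock)): drop {open(d_lab_dock)}, keep {at(hall), have(k4), key_at(k2,dock), key_at(k4,lab), open(d_dock_hall)}, require {have(k4), locked(d_lab_dock)}
    → {at(hall), have(k4), key_at(k2,dock), key_at(k4,lab), locked(d_lab_dock), open(d_dock_hall)}
  through step 1 (unlock(d_dock_hall)): drop {open(d_dock_hall)}, keep {at(hall), have(k4), key_at(k2,dock), key_at(k4,lab), locked(d_lab_dock)}, require {have(k2), locked(d_dock_hall)}
    → {at(hall), have(k2), have(k4), key_at(k2,dock), key_at(k4,lab), locked(d_dock_hall), locked(d_lab_dock)}

== RESULT ==
["at(hall)", "have(k2)", "have(k4)", "key_at(k2,dock)", "key_at(k4,lab)", "locked(d_dock_hall)", "locked(d_lab_dock)"]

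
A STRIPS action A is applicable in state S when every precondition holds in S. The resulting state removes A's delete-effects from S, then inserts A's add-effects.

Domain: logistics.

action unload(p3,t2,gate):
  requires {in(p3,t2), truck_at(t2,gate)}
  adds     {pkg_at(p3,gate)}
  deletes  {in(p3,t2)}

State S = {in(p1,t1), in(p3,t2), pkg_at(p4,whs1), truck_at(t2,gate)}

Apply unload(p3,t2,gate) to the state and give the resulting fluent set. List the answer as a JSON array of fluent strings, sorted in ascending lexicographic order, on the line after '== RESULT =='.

Progress:
  pre ⊆ S: {in(p3,t2), truck_at(t2,gate)} ⊆ S  — applicable
  S \ del = {in(p1,t1), pkg_at(p4,whs1), truck_at(t2,gate)}
  ∪ add   = {in(p1,t1), pkg_at(p3,gate), pkg_at(p4,whs1), truck_at(t2,gate)}

== RESULT ==
["in(p1,t1)", "pkg_at(p3,gate)", "pkg_at(p4,whs1)", "truck_at(t2,gate)"]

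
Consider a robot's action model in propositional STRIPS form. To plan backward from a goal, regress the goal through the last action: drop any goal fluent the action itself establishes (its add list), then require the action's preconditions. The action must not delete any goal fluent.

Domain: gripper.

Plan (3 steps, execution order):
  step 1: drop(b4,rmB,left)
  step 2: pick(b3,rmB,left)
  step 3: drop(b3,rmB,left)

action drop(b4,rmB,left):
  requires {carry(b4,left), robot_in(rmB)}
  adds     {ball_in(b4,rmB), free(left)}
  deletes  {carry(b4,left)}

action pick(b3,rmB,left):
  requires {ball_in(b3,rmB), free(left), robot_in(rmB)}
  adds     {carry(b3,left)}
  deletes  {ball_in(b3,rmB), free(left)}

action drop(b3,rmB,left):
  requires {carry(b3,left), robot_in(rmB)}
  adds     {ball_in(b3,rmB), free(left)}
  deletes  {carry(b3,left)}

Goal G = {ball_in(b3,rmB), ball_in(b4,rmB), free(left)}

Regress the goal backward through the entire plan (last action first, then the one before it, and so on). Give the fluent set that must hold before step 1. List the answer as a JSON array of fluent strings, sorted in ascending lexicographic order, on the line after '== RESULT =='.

Work backward from the goal:
  through step 3 (drop(b3,rmB,left)): drop {ball_in(b3,rmB), free(left)}, keep {ball_in(b4,rmB)}, require {carry(b3,left), robot_in(rmB)}
    → {ball_in(b4,rmB), carry(b3,left), robot_in(rmB)}
  through step 2 (pick(b3,rmB,left)): drop {carry(b3,left)}, keep {ball_in(b4,rmB), robot_in(rmB)}, require {ball_in(b3,rmB), free(left), robot_in(rmB)}
    → {ball_in(b3,rmB), ball_in(b4,rmB), free(left), robot_in(rmB)}
  through step 1 (drop(b4,rmB,left)): drop {ball_in(b4,rmB), free(left)}, keep {ball_in(b3,rmB), robot_in(rmB)}, require {carry(b4,left), robot_in(rmB)}
    → {ball_in(b3,rmB), carry(b4,left), robot_in(rmB)}

== RESULT ==
["ball_in(b3,rmB)", "carry(b4,left)", "robot_in(rmB)"]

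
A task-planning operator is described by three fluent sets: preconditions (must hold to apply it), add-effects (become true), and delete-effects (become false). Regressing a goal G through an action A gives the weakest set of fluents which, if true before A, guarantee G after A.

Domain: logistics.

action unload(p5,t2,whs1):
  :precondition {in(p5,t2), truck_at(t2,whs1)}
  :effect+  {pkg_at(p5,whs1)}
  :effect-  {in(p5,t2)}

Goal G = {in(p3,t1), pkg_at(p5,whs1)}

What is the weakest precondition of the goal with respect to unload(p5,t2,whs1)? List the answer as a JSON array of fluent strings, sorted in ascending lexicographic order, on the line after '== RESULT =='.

Regress:
  G ∩ del = {}  (empty — regression defined)
  G \ add = {in(p3,t1), pkg_at(p5,whs1)} \ {pkg_at(p5,whs1)} = {in(p3,t1)}
  ∪ pre   = {in(p3,t1)} ∪ {in(p5,t2), truck_at(t2,whs1)}
          = {in(p3,t1), in(p5,t2), truck_at(t2,whs1)}

== RESULT ==
["in(p3,t1)", "in(p5,t2)", "truck_at(t2,whs1)"]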